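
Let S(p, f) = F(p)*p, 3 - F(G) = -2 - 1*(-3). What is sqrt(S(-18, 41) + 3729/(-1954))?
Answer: I*sqrt(144738642)/1954 ≈ 6.157*I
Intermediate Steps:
F(G) = 2 (F(G) = 3 - (-2 - 1*(-3)) = 3 - (-2 + 3) = 3 - 1*1 = 3 - 1 = 2)
S(p, f) = 2*p
sqrt(S(-18, 41) + 3729/(-1954)) = sqrt(2*(-18) + 3729/(-1954)) = sqrt(-36 + 3729*(-1/1954)) = sqrt(-36 - 3729/1954) = sqrt(-74073/1954) = I*sqrt(144738642)/1954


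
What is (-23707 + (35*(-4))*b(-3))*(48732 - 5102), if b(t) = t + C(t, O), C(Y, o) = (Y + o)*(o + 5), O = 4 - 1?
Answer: -1016011810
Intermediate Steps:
O = 3
C(Y, o) = (5 + o)*(Y + o) (C(Y, o) = (Y + o)*(5 + o) = (5 + o)*(Y + o))
b(t) = 24 + 9*t (b(t) = t + (3² + 5*t + 5*3 + t*3) = t + (9 + 5*t + 15 + 3*t) = t + (24 + 8*t) = 24 + 9*t)
(-23707 + (35*(-4))*b(-3))*(48732 - 5102) = (-23707 + (35*(-4))*(24 + 9*(-3)))*(48732 - 5102) = (-23707 - 140*(24 - 27))*43630 = (-23707 - 140*(-3))*43630 = (-23707 + 420)*43630 = -23287*43630 = -1016011810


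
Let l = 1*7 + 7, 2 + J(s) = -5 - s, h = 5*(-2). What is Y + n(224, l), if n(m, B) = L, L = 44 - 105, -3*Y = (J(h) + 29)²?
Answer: -1207/3 ≈ -402.33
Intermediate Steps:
h = -10
J(s) = -7 - s (J(s) = -2 + (-5 - s) = -7 - s)
l = 14 (l = 7 + 7 = 14)
Y = -1024/3 (Y = -((-7 - 1*(-10)) + 29)²/3 = -((-7 + 10) + 29)²/3 = -(3 + 29)²/3 = -⅓*32² = -⅓*1024 = -1024/3 ≈ -341.33)
L = -61
n(m, B) = -61
Y + n(224, l) = -1024/3 - 61 = -1207/3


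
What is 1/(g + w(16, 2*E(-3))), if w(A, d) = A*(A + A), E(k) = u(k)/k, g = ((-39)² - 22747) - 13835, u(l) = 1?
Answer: -1/34549 ≈ -2.8944e-5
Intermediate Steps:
g = -35061 (g = (1521 - 22747) - 13835 = -21226 - 13835 = -35061)
E(k) = 1/k
w(A, d) = 2*A² (w(A, d) = A*(2*A) = 2*A²)
1/(g + w(16, 2*E(-3))) = 1/(-35061 + 2*16²) = 1/(-35061 + 2*256) = 1/(-35061 + 512) = 1/(-34549) = -1/34549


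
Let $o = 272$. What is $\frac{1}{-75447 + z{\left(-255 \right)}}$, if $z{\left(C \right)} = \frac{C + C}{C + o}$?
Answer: $- \frac{1}{75477} \approx -1.3249 \cdot 10^{-5}$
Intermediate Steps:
$z{\left(C \right)} = \frac{2 C}{272 + C}$ ($z{\left(C \right)} = \frac{C + C}{C + 272} = \frac{2 C}{272 + C}$)
$\frac{1}{-75447 + z{\left(-255 \right)}} = \frac{1}{-75447 + 2 \left(-255\right) \frac{1}{272 - 255}} = \frac{1}{-75447 + 2 \left(-255\right) \frac{1}{17}} = \frac{1}{-75447 - 30} = \frac{1}{-75477} = - \frac{1}{75477}$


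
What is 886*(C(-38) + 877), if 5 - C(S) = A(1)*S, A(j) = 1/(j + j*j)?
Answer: 798286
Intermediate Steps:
A(j) = 1/(j + j²)
C(S) = 5 - S/2 (C(S) = 5 - 1/(1*(1 + 1))*S = 5 - 1/2*S = 5 - 1*(½)*S = 5 - S/2)
886*(C(-38) + 877) = 886*((5 - ½*(-38)) + 877) = 886*((5 + 19) + 877) = 886*(24 + 877) = 886*901 = 798286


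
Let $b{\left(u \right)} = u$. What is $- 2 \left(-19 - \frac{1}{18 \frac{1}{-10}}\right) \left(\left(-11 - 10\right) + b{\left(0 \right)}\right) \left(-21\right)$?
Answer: $16268$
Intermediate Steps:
$- 2 \left(-19 - \frac{1}{18 \frac{1}{-10}}\right) \left(\left(-11 - 10\right) + b{\left(0 \right)}\right) \left(-21\right) = - 2 \left(-19 - \frac{1}{18 \frac{1}{-10}}\right) \left(\left(-11 - 10\right) + 0\right) \left(-21\right) = - 2 \left(-19 - \frac{1}{18 \left(- \frac{1}{10}\right)}\right) \left(-21 + 0\right) \left(-21\right) = - 2 \left(-19 - \frac{1}{- \frac{9}{5}}\right) \left(-21\right) \left(-21\right) = - 2 \left(-19 - - \frac{5}{9}\right) \left(-21\right) \left(-21\right) = - 2 \left(-19 + \frac{5}{9}\right) \left(-21\right) \left(-21\right) = - 2 \left(\left(- \frac{166}{9}\right) \left(-21\right)\right) \left(-21\right) = \left(-2\right) \frac{1162}{3} \left(-21\right) = \left(- \frac{2324}{3}\right) \left(-21\right) = 16268$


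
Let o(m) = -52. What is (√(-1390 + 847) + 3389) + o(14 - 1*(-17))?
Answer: 3337 + I*√543 ≈ 3337.0 + 23.302*I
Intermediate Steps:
(√(-1390 + 847) + 3389) + o(14 - 1*(-17)) = (√(-1390 + 847) + 3389) - 52 = (√(-543) + 3389) - 52 = (I*√543 + 3389) - 52 = (3389 + I*√543) - 52 = 3337 + I*√543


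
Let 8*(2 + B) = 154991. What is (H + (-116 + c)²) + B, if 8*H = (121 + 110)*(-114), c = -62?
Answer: 382113/8 ≈ 47764.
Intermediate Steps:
B = 154975/8 (B = -2 + (⅛)*154991 = -2 + 154991/8 = 154975/8 ≈ 19372.)
H = -13167/4 (H = ((121 + 110)*(-114))/8 = (231*(-114))/8 = (⅛)*(-26334) = -13167/4 ≈ -3291.8)
(H + (-116 + c)²) + B = (-13167/4 + (-116 - 62)²) + 154975/8 = (-13167/4 + (-178)²) + 154975/8 = (-13167/4 + 31684) + 154975/8 = 113569/4 + 154975/8 = 382113/8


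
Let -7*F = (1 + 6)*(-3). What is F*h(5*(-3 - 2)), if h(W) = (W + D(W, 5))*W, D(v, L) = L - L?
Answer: 1875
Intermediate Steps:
F = 3 (F = -(1 + 6)*(-3)/7 = -(-3) = -1/7*(-21) = 3)
D(v, L) = 0
h(W) = W**2 (h(W) = (W + 0)*W = W*W = W**2)
F*h(5*(-3 - 2)) = 3*(5*(-3 - 2))**2 = 3*(5*(-5))**2 = 3*(-25)**2 = 3*625 = 1875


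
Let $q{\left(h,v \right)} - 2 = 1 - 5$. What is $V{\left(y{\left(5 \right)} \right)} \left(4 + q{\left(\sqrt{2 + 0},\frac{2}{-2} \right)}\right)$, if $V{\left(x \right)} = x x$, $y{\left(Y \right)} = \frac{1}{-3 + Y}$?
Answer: $\frac{1}{2} \approx 0.5$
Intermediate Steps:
$q{\left(h,v \right)} = -2$ ($q{\left(h,v \right)} = 2 + \left(1 - 5\right) = 2 - 4 = -2$)
$V{\left(x \right)} = x^{2}$
$V{\left(y{\left(5 \right)} \right)} \left(4 + q{\left(\sqrt{2 + 0},\frac{2}{-2} \right)}\right) = \left(\frac{1}{-3 + 5}\right)^{2} \left(4 - 2\right) = \left(\frac{1}{2}\right)^{2} \cdot 2 = \frac{1}{4} \cdot 2 = \frac{1}{2}$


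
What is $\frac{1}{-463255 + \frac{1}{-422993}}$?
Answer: $- \frac{422993}{195953622216} \approx -2.1586 \cdot 10^{-6}$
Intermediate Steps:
$\frac{1}{-463255 + \frac{1}{-422993}} = \frac{1}{-463255 - \frac{1}{422993}} = \frac{1}{- \frac{195953622216}{422993}} = - \frac{422993}{195953622216}$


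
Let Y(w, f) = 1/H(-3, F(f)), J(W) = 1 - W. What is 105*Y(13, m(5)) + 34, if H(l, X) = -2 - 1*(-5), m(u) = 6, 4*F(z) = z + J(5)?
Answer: 69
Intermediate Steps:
F(z) = -1 + z/4 (F(z) = (z + (1 - 1*5))/4 = (z + (1 - 5))/4 = (z - 4)/4 = (-4 + z)/4 = -1 + z/4)
H(l, X) = 3 (H(l, X) = -2 + 5 = 3)
Y(w, f) = 1/3
105*Y(13, m(5)) + 34 = 105*(1/3) + 34 = 35 + 34 = 69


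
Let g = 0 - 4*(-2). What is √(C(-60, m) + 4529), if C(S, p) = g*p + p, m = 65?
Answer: √5114 ≈ 71.512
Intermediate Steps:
g = 8 (g = 0 + 8 = 8)
C(S, p) = 9*p (C(S, p) = 8*p + p = 9*p)
√(C(-60, m) + 4529) = √(9*65 + 4529) = √(585 + 4529) = √5114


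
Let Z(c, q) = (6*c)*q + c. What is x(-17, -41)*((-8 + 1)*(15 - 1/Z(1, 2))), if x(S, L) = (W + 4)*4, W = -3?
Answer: -5432/13 ≈ -417.85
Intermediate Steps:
x(S, L) = 4 (x(S, L) = (-3 + 4)*4 = 1*4 = 4)
Z(c, q) = c + 6*c*q (Z(c, q) = 6*c*q + c = c + 6*c*q)
x(-17, -41)*((-8 + 1)*(15 - 1/Z(1, 2))) = 4*((-8 + 1)*(15 - 1/(1*(1 + 6*2)))) = 4*(-7*(15 - 1/(1*(1 + 12)))) = 4*(-7*(15 - 1/(1*13))) = 4*(-7*(15 - 1/13)) = 4*(-7*194/13) = 4*(-1358/13) = -5432/13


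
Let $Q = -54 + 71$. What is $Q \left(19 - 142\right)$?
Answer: $-2091$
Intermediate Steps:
$Q = 17$
$Q \left(19 - 142\right) = 17 \left(19 - 142\right) = 17 \left(-123\right) = -2091$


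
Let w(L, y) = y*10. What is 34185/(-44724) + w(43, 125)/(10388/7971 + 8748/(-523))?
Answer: -4901179477855/59909087542 ≈ -81.810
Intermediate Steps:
w(L, y) = 10*y
34185/(-44724) + w(43, 125)/(10388/7971 + 8748/(-523)) = 34185/(-44724) + (10*125)/(10388/7971 + 8748/(-523)) = 34185*(-1/44724) + 1250/(10388*(1/7971) + 8748*(-1/523)) = -11395/14908 + 1250/(10388/7971 - 8748/523) = -11395/14908 + 1250/(-64297384/4168833) = -11395/14908 + 1250*(-4168833/64297384) = -11395/14908 - 2605520625/32148692 = -4901179477855/59909087542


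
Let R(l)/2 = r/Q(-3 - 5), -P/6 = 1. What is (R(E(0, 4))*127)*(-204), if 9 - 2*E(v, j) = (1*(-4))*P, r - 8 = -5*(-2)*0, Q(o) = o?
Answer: 51816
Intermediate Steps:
P = -6 (P = -6*1 = -6)
r = 8 (r = 8 - 5*(-2)*0 = 8 + 10*0 = 8 + 0 = 8)
E(v, j) = -15/2 (E(v, j) = 9/2 - 1*(-4)*(-6)/2 = 9/2 - (-2)*(-6) = 9/2 - ½*24 = 9/2 - 12 = -15/2)
R(l) = -2 (R(l) = 2*(8/(-3 - 5)) = 2*(8/(-8)) = 2*(8*(-⅛)) = 2*(-1) = -2)
(R(E(0, 4))*127)*(-204) = -2*127*(-204) = -254*(-204) = 51816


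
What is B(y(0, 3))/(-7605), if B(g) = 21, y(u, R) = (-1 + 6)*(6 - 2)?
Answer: -7/2535 ≈ -0.0027613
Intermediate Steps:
y(u, R) = 20 (y(u, R) = 5*4 = 20)
B(y(0, 3))/(-7605) = 21/(-7605) = 21*(-1/7605) = -7/2535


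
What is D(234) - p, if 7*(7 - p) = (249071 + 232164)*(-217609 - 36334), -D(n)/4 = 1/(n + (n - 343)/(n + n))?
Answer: -1909961632134238/109403 ≈ -1.7458e+10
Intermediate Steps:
D(n) = -4/(n + (-343 + n)/(2*n)) (D(n) = -4/(n + (n - 343)/(n + n)) = -4/(n + (-343 + n)/((2*n))) = -4/(n + (-343 + n)*(1/(2*n))) = -4/(n + (-343 + n)/(2*n)))
p = 122206259654/7 (p = 7 - (249071 + 232164)*(-217609 - 36334)/7 = 7 - 481235*(-253943)/7 = 7 - ⅐*(-122206259605) = 7 + 122206259605/7 = 122206259654/7 ≈ 1.7458e+10)
D(234) - p = -8*234/(-343 + 234 + 2*234²) - 1*122206259654/7 = -8*234/(-343 + 234 + 2*54756) - 122206259654/7 = -8*234/(-343 + 234 + 109512) - 122206259654/7 = -8*234/109403 - 122206259654/7 = -8*234*1/109403 - 122206259654/7 = -1872/109403 - 122206259654/7 = -1909961632134238/109403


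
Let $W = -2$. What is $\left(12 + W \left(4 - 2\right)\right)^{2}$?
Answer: $64$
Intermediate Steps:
$\left(12 + W \left(4 - 2\right)\right)^{2} = \left(12 - 2 \left(4 - 2\right)\right)^{2} = \left(12 - 4\right)^{2} = 8^{2} = 64$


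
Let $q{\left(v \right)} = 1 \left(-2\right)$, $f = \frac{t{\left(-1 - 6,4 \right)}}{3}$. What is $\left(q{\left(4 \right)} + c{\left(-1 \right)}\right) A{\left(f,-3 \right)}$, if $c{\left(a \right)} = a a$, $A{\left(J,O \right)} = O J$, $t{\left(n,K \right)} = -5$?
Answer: $-5$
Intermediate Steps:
$f = - \frac{5}{3} \approx -1.6667$
$A{\left(J,O \right)} = J O$
$q{\left(v \right)} = -2$
$c{\left(a \right)} = a^{2}$
$\left(q{\left(4 \right)} + c{\left(-1 \right)}\right) A{\left(f,-3 \right)} = \left(-2 + \left(-1\right)^{2}\right) \left(\left(- \frac{5}{3}\right) \left(-3\right)\right) = \left(-2 + 1\right) 5 = \left(-1\right) 5 = -5$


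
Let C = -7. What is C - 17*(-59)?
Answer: 996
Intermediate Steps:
C - 17*(-59) = -7 - 17*(-59) = -7 + 1003 = 996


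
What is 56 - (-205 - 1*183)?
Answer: 444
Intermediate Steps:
56 - (-205 - 1*183) = 56 - (-205 - 183) = 56 - 1*(-388) = 56 + 388 = 444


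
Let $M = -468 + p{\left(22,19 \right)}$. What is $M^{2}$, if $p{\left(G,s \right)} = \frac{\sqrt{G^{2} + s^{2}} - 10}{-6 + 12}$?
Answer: $\frac{882441}{4} - \frac{18317 \sqrt{5}}{9} \approx 2.1606 \cdot 10^{5}$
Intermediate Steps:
$p{\left(G,s \right)} = - \frac{5}{3} + \frac{\sqrt{G^{2} + s^{2}}}{6}$ ($p{\left(G,s \right)} = \frac{-10 + \sqrt{G^{2} + s^{2}}}{6} = \left(-10 + \sqrt{G^{2} + s^{2}}\right) \frac{1}{6} = - \frac{5}{3} + \frac{\sqrt{G^{2} + s^{2}}}{6}$)
$M = - \frac{1409}{3} + \frac{13 \sqrt{5}}{6}$ ($M = -468 - \left(\frac{5}{3} - \frac{\sqrt{22^{2} + 19^{2}}}{6}\right) = -468 - \left(\frac{5}{3} - \frac{\sqrt{484 + 361}}{6}\right) = -468 - \left(\frac{5}{3} - \frac{\sqrt{845}}{6}\right) = -468 - \left(\frac{5}{3} - \frac{13 \sqrt{5}}{6}\right) = - \frac{1409}{3} + \frac{13 \sqrt{5}}{6} \approx -464.82$)
$M^{2} = \left(- \frac{1409}{3} + \frac{13 \sqrt{5}}{6}\right)^{2}$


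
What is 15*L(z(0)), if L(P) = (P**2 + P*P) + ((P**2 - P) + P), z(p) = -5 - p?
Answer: 1125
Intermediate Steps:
L(P) = 3*P**2 (L(P) = (P**2 + P**2) + P**2 = 2*P**2 + P**2 = 3*P**2)
15*L(z(0)) = 15*(3*(-5 - 1*0)**2) = 15*(3*(-5 + 0)**2) = 15*(3*(-5)**2) = 15*(3*25) = 15*75 = 1125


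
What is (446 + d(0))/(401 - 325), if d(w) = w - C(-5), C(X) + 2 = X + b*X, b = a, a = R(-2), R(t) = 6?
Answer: 483/76 ≈ 6.3553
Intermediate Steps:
a = 6
b = 6
C(X) = -2 + 7*X (C(X) = -2 + (X + 6*X) = -2 + 7*X)
d(w) = 37 + w (d(w) = w - (-2 + 7*(-5)) = w - (-2 - 35) = w - 1*(-37) = w + 37 = 37 + w)
(446 + d(0))/(401 - 325) = (446 + (37 + 0))/(401 - 325) = (446 + 37)/76 = 483*(1/76) = 483/76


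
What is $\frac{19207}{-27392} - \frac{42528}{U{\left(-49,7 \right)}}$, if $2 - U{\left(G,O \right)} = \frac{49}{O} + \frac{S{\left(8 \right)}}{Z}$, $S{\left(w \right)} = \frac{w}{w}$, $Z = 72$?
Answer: $\frac{83867808545}{9888512} \approx 8481.3$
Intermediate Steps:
$S{\left(w \right)} = 1$
$U{\left(G,O \right)} = \frac{143}{72} - \frac{49}{O}$ ($U{\left(G,O \right)} = 2 - \left(\frac{49}{O} + 1 \cdot \frac{1}{72}\right) = 2 - \left(\frac{49}{O} + \frac{1}{72}\right) = 2 - \left(\frac{1}{72} + \frac{49}{O}\right) = \frac{143}{72} - \frac{49}{O}$)
$\frac{19207}{-27392} - \frac{42528}{U{\left(-49,7 \right)}} = \frac{19207}{-27392} - \frac{42528}{\frac{143}{72} - \frac{49}{7}} = 19207 \left(- \frac{1}{27392}\right) - \frac{42528}{\frac{143}{72} - 7} = - \frac{19207}{27392} - \frac{42528}{\frac{143}{72} - 7} = - \frac{19207}{27392} - \frac{42528}{- \frac{361}{72}} = - \frac{19207}{27392} - - \frac{3062016}{361} = - \frac{19207}{27392} + \frac{3062016}{361} = \frac{83867808545}{9888512}$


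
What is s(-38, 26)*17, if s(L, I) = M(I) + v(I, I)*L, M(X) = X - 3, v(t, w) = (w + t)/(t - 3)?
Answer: -24599/23 ≈ -1069.5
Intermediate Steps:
v(t, w) = (t + w)/(-3 + t)
M(X) = -3 + X
s(L, I) = -3 + I + 2*I*L/(-3 + I) (s(L, I) = (-3 + I) + ((I + I)/(-3 + I))*L = (-3 + I) + ((2*I)/(-3 + I))*L = (-3 + I) + (2*I/(-3 + I))*L = (-3 + I) + 2*I*L/(-3 + I) = -3 + I + 2*I*L/(-3 + I))
s(-38, 26)*17 = (-3 + 26 + 2*26*(-38)/(-3 + 26))*17 = (-3 + 26 + 2*26*(-38)/23)*17 = (-3 + 26 + 2*26*(-38)*(1/23))*17 = (-3 + 26 - 1976/23)*17 = -1447/23*17 = -24599/23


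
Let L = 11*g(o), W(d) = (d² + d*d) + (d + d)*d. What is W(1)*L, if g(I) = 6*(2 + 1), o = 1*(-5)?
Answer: 792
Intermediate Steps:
o = -5
g(I) = 18 (g(I) = 6*3 = 18)
W(d) = 4*d² (W(d) = (d² + d²) + (2*d)*d = 2*d² + 2*d² = 4*d²)
L = 198 (L = 11*18 = 198)
W(1)*L = (4*1²)*198 = (4*1)*198 = 4*198 = 792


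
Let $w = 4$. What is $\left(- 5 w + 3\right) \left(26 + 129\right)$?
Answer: $-2635$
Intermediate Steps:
$\left(- 5 w + 3\right) \left(26 + 129\right) = \left(\left(-5\right) 4 + 3\right) \left(26 + 129\right) = \left(-20 + 3\right) 155 = \left(-17\right) 155 = -2635$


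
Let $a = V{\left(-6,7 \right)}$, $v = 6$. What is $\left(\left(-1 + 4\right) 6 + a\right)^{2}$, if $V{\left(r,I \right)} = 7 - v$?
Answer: $361$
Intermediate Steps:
$V{\left(r,I \right)} = 1$ ($V{\left(r,I \right)} = 7 - 6 = 1$)
$a = 1$
$\left(\left(-1 + 4\right) 6 + a\right)^{2} = \left(\left(-1 + 4\right) 6 + 1\right)^{2} = \left(3 \cdot 6 + 1\right)^{2} = \left(18 + 1\right)^{2} = 19^{2} = 361$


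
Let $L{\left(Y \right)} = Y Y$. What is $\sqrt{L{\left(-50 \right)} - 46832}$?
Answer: $2 i \sqrt{11083} \approx 210.55 i$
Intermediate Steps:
$L{\left(Y \right)} = Y^{2}$
$\sqrt{L{\left(-50 \right)} - 46832} = \sqrt{\left(-50\right)^{2} - 46832} = \sqrt{2500 - 46832} = \sqrt{-44332} = 2 i \sqrt{11083}$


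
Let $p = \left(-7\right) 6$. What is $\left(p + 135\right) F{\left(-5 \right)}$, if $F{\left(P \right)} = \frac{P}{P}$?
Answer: $93$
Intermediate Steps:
$F{\left(P \right)} = 1$
$p = -42$
$\left(p + 135\right) F{\left(-5 \right)} = \left(-42 + 135\right) 1 = 93 \cdot 1 = 93$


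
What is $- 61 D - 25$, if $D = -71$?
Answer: $4306$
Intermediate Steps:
$- 61 D - 25 = \left(-61\right) \left(-71\right) - 25 = 4331 - 25 = 4306$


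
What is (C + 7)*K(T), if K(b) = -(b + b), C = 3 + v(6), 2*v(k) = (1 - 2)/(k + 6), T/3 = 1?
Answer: -239/4 ≈ -59.750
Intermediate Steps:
T = 3 (T = 3*1 = 3)
v(k) = -1/(2*(6 + k)) (v(k) = ((1 - 2)/(k + 6))/2 = (-1/(6 + k))/2 = -1/(2*(6 + k)))
C = 71/24 (C = 3 - 1/(12 + 2*6) = 3 - 1/(12 + 12) = 3 - 1/24 = 71/24 ≈ 2.9583)
K(b) = -2*b
(C + 7)*K(T) = (71/24 + 7)*(-2*3) = (239/24)*(-6) = -239/4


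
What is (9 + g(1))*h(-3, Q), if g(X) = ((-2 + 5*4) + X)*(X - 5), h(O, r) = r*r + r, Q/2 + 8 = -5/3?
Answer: -213730/9 ≈ -23748.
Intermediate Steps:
Q = -58/3 (Q = -16 + 2*(-5/3) = -16 - 10/3 = -58/3 ≈ -19.333)
h(O, r) = r + r² (h(O, r) = r² + r = r + r²)
g(X) = (-5 + X)*(18 + X) (g(X) = ((-2 + 20) + X)*(-5 + X) = (18 + X)*(-5 + X) = (-5 + X)*(18 + X))
(9 + g(1))*h(-3, Q) = (9 + (-90 + 1² + 13*1))*(-58*(1 - 58/3)/3) = (9 + (-90 + 1 + 13))*(-58/3*(-55/3)) = (9 - 76)*(3190/9) = -67*3190/9 = -213730/9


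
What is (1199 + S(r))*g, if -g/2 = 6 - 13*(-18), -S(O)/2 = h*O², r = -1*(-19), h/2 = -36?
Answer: -25527840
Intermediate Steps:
h = -72 (h = 2*(-36) = -72)
r = 19
S(O) = 144*O² (S(O) = -(-144)*O² = 144*O²)
g = -480 (g = -2*(6 - 13*(-18)) = -2*(6 + 234) = -2*240 = -480)
(1199 + S(r))*g = (1199 + 144*19²)*(-480) = (1199 + 144*361)*(-480) = (1199 + 51984)*(-480) = 53183*(-480) = -25527840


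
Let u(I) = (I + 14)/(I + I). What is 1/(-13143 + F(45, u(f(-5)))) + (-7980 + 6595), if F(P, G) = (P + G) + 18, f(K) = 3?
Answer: -108671261/78463 ≈ -1385.0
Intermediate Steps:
u(I) = (14 + I)/(2*I) (u(I) = (14 + I)/((2*I)) = (14 + I)*(1/(2*I)) = (14 + I)/(2*I))
F(P, G) = 18 + G + P (F(P, G) = (G + P) + 18 = 18 + G + P)
1/(-13143 + F(45, u(f(-5)))) + (-7980 + 6595) = 1/(-13143 + (18 + (½)*(14 + 3)/3 + 45)) + (-7980 + 6595) = 1/(-13143 + (18 + (½)*(⅓)*17 + 45)) - 1385 = 1/(-13143 + (18 + 17/6 + 45)) - 1385 = 1/(-13143 + 395/6) - 1385 = 1/(-78463/6) - 1385 = -6/78463 - 1385 = -108671261/78463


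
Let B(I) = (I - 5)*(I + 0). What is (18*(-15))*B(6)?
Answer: -1620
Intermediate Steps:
B(I) = I*(-5 + I) (B(I) = (-5 + I)*I = I*(-5 + I))
(18*(-15))*B(6) = (18*(-15))*(6*(-5 + 6)) = -1620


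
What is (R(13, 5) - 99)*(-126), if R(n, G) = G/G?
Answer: 12348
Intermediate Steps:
R(n, G) = 1
(R(13, 5) - 99)*(-126) = (1 - 99)*(-126) = -98*(-126) = 12348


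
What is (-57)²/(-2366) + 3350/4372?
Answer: -784816/1293019 ≈ -0.60696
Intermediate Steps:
(-57)²/(-2366) + 3350/4372 = 3249*(-1/2366) + 3350*(1/4372) = -3249/2366 + 1675/2186 = -784816/1293019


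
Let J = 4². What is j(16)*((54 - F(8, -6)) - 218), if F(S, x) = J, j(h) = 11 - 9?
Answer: -360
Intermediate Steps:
j(h) = 2
J = 16
F(S, x) = 16
j(16)*((54 - F(8, -6)) - 218) = 2*((54 - 1*16) - 218) = 2*((54 - 16) - 218) = 2*(38 - 218) = 2*(-180) = -360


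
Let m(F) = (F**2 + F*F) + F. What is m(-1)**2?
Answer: 1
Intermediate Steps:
m(F) = F + 2*F**2 (m(F) = (F**2 + F**2) + F = 2*F**2 + F = F + 2*F**2)
m(-1)**2 = (-(1 + 2*(-1)))**2 = (-(1 - 2))**2 = (-1*(-1))**2 = 1**2 = 1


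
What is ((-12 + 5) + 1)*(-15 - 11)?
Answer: 156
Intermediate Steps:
((-12 + 5) + 1)*(-15 - 11) = (-7 + 1)*(-26) = -6*(-26) = 156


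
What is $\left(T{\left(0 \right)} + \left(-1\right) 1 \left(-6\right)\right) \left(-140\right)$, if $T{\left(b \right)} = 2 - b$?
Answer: $-1120$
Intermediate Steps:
$\left(T{\left(0 \right)} + \left(-1\right) 1 \left(-6\right)\right) \left(-140\right) = \left(\left(2 - 0\right) + \left(-1\right) 1 \left(-6\right)\right) \left(-140\right) = \left(\left(2 + 0\right) - -6\right) \left(-140\right) = \left(2 + 6\right) \left(-140\right) = 8 \left(-140\right) = -1120$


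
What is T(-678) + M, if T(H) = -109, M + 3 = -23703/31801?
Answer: -3585415/31801 ≈ -112.75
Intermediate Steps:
M = -119106/31801 (M = -3 - 23703/31801 = -119106/31801 ≈ -3.7454)
T(-678) + M = -109 - 119106/31801 = -3585415/31801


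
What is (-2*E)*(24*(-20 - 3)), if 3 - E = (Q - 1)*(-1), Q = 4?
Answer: 6624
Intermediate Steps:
E = 6 (E = 3 - (4 - 1)*(-1) = 3 - 3*(-1) = 3 - 1*(-3) = 3 + 3 = 6)
(-2*E)*(24*(-20 - 3)) = (-2*6)*(24*(-20 - 3)) = -288*(-23) = -12*(-552) = 6624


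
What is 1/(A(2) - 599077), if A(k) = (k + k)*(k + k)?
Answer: -1/599061 ≈ -1.6693e-6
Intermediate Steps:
A(k) = 4*k² (A(k) = (2*k)*(2*k) = 4*k²)
1/(A(2) - 599077) = 1/(4*2² - 599077) = 1/(4*4 - 599077) = 1/(16 - 599077) = 1/(-599061) = -1/599061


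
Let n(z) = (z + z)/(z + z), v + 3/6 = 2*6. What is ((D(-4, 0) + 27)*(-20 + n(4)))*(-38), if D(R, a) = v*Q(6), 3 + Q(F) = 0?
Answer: -5415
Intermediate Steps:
Q(F) = -3 (Q(F) = -3 + 0 = -3)
v = 23/2 (v = -1/2 + 2*6 = -1/2 + 12 = 23/2 ≈ 11.500)
D(R, a) = -69/2 (D(R, a) = (23/2)*(-3) = -69/2)
n(z) = 1 (n(z) = (2*z)/((2*z)) = (2*z)*(1/(2*z)) = 1)
((D(-4, 0) + 27)*(-20 + n(4)))*(-38) = ((-69/2 + 27)*(-20 + 1))*(-38) = -15/2*(-19)*(-38) = (285/2)*(-38) = -5415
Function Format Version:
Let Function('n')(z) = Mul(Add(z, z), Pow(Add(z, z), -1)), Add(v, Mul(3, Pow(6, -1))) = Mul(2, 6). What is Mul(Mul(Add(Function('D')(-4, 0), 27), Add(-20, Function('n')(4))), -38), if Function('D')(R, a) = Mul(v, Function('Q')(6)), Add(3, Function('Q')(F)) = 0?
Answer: -5415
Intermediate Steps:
Function('Q')(F) = -3 (Function('Q')(F) = Add(-3, 0) = -3)
v = Rational(23, 2) (v = Add(Rational(-1, 2), Mul(2, 6)) = Add(Rational(-1, 2), 12) = Rational(23, 2) ≈ 11.500)
Function('D')(R, a) = Rational(-69, 2) (Function('D')(R, a) = Mul(Rational(23, 2), -3) = Rational(-69, 2))
Function('n')(z) = 1 (Function('n')(z) = Mul(Mul(2, z), Pow(Mul(2, z), -1)) = Mul(Mul(2, z), Mul(Rational(1, 2), Pow(z, -1))) = 1)
Mul(Mul(Add(Function('D')(-4, 0), 27), Add(-20, Function('n')(4))), -38) = Mul(Mul(Add(Rational(-69, 2), 27), Add(-20, 1)), -38) = Mul(Mul(Rational(-15, 2), -19), -38) = Mul(Rational(285, 2), -38) = -5415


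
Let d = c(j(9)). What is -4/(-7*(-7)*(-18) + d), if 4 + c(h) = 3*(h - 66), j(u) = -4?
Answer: 1/274 ≈ 0.0036496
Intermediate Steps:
c(h) = -202 + 3*h (c(h) = -4 + 3*(h - 66) = -4 + 3*(-66 + h) = -4 + (-198 + 3*h) = -202 + 3*h)
d = -214 (d = -202 + 3*(-4) = -202 - 12 = -214)
-4/(-7*(-7)*(-18) + d) = -4/(-7*(-7)*(-18) - 214) = -4/(49*(-18) - 214) = -4/(-882 - 214) = -4/(-1096) = -4*(-1/1096) = 1/274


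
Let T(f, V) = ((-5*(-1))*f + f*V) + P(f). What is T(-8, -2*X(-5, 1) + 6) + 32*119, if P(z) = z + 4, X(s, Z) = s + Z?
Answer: 3652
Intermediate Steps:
X(s, Z) = Z + s
P(z) = 4 + z
T(f, V) = 4 + 6*f + V*f (T(f, V) = ((-5*(-1))*f + f*V) + (4 + f) = (5*f + V*f) + (4 + f) = 4 + 6*f + V*f)
T(-8, -2*X(-5, 1) + 6) + 32*119 = (4 + 6*(-8) + (-2*(1 - 5) + 6)*(-8)) + 32*119 = (4 - 48 + (-2*(-4) + 6)*(-8)) + 3808 = (4 - 48 + (8 + 6)*(-8)) + 3808 = (4 - 48 + 14*(-8)) + 3808 = (4 - 48 - 112) + 3808 = -156 + 3808 = 3652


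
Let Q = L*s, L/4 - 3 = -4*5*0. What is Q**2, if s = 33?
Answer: 156816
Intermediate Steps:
L = 12 (L = 12 + 4*(-4*5*0) = 12 + 4*(-20*0) = 12 + 4*0 = 12 + 0 = 12)
Q = 396 (Q = 12*33 = 396)
Q**2 = 396**2 = 156816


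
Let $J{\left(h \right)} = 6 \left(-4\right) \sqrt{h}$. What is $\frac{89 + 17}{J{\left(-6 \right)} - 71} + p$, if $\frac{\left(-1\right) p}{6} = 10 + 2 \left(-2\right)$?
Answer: $\frac{2 \left(- 432 \sqrt{6} + 1331 i\right)}{- 71 i + 24 \sqrt{6}} \approx -36.886 + 0.73338 i$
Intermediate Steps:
$p = -36$ ($p = - 6 \left(10 + 2 \left(-2\right)\right) = - 6 \left(10 - 4\right) = \left(-6\right) 6 = -36$)
$J{\left(h \right)} = - 24 \sqrt{h}$
$\frac{89 + 17}{J{\left(-6 \right)} - 71} + p = \frac{89 + 17}{- 24 \sqrt{-6} - 71} - 36 = \frac{106}{- 24 i \sqrt{6} - 71} - 36 = \frac{106}{-71 - 24 i \sqrt{6}} - 36 = -36 + \frac{106}{-71 - 24 i \sqrt{6}}$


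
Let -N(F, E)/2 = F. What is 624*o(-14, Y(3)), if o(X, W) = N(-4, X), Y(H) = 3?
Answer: 4992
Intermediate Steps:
N(F, E) = -2*F
o(X, W) = 8 (o(X, W) = -2*(-4) = 8)
624*o(-14, Y(3)) = 624*8 = 4992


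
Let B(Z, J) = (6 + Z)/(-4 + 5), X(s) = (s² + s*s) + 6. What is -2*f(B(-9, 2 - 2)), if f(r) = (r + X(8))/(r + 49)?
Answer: -131/23 ≈ -5.6956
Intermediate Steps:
X(s) = 6 + 2*s² (X(s) = (s² + s²) + 6 = 2*s² + 6 = 6 + 2*s²)
B(Z, J) = 6 + Z (B(Z, J) = (6 + Z)/1 = (6 + Z)*1 = 6 + Z)
f(r) = (134 + r)/(49 + r) (f(r) = (r + (6 + 2*8²))/(r + 49) = (r + (6 + 2*64))/(49 + r) = (r + (6 + 128))/(49 + r) = (r + 134)/(49 + r) = (134 + r)/(49 + r))
-2*f(B(-9, 2 - 2)) = -2*(134 + (6 - 9))/(49 + (6 - 9)) = -2*(134 - 3)/(49 - 3) = -2*131/46 = -131/23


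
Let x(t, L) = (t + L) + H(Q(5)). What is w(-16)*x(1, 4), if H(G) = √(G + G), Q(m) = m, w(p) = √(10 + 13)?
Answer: √23*(5 + √10) ≈ 39.145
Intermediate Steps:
w(p) = √23
H(G) = √2*√G (H(G) = √(2*G) = √2*√G)
x(t, L) = L + t + √10 (x(t, L) = (t + L) + √2*√5 = (L + t) + √10 = L + t + √10)
w(-16)*x(1, 4) = √23*(4 + 1 + √10) = √23*(5 + √10)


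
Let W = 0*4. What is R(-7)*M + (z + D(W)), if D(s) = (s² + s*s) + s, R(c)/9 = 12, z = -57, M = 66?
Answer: 7071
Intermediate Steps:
R(c) = 108 (R(c) = 9*12 = 108)
W = 0
D(s) = s + 2*s² (D(s) = (s² + s²) + s = 2*s² + s = s + 2*s²)
R(-7)*M + (z + D(W)) = 108*66 + (-57 + 0*(1 + 2*0)) = 7128 + (-57 + 0*(1 + 0)) = 7128 + (-57 + 0*1) = 7128 + (-57 + 0) = 7128 - 57 = 7071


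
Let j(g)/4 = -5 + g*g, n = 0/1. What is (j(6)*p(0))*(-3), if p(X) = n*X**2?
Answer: 0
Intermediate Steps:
n = 0 (n = 0*1 = 0)
j(g) = -20 + 4*g**2 (j(g) = 4*(-5 + g*g) = 4*(-5 + g**2) = -20 + 4*g**2)
p(X) = 0 (p(X) = 0*X**2 = 0)
(j(6)*p(0))*(-3) = ((-20 + 4*6**2)*0)*(-3) = ((-20 + 4*36)*0)*(-3) = ((-20 + 144)*0)*(-3) = (124*0)*(-3) = 0*(-3) = 0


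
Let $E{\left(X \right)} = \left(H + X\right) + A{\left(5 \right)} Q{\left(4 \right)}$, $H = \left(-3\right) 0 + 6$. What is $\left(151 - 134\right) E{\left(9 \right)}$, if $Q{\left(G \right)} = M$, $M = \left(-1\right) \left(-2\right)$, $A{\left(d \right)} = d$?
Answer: $425$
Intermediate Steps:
$H = 6$ ($H = 0 + 6 = 6$)
$M = 2$
$Q{\left(G \right)} = 2$
$E{\left(X \right)} = 16 + X$ ($E{\left(X \right)} = \left(6 + X\right) + 5 \cdot 2 = \left(6 + X\right) + 10 = 16 + X$)
$\left(151 - 134\right) E{\left(9 \right)} = \left(151 - 134\right) \left(16 + 9\right) = 17 \cdot 25 = 425$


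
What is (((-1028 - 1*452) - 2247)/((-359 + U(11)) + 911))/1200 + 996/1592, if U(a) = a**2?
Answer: 99804527/160712400 ≈ 0.62101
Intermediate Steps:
(((-1028 - 1*452) - 2247)/((-359 + U(11)) + 911))/1200 + 996/1592 = (((-1028 - 1*452) - 2247)/((-359 + 11**2) + 911))/1200 + 996/1592 = (((-1028 - 452) - 2247)/((-359 + 121) + 911))*(1/1200) + 996*(1/1592) = ((-1480 - 2247)/(-238 + 911))*(1/1200) + 249/398 = -3727/673*(1/1200) + 249/398 = -3727*1/673*(1/1200) + 249/398 = -3727/673*1/1200 + 249/398 = -3727/807600 + 249/398 = 99804527/160712400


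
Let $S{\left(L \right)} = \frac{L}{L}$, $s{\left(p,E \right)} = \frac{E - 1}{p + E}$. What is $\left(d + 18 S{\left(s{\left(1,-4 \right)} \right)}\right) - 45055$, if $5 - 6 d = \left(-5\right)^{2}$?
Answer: $- \frac{135121}{3} \approx -45040.0$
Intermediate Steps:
$s{\left(p,E \right)} = \frac{-1 + E}{E + p}$
$d = - \frac{10}{3}$ ($d = \frac{5}{6} - \frac{\left(-5\right)^{2}}{6} = \frac{5}{6} - \frac{25}{6} = - \frac{10}{3} \approx -3.3333$)
$S{\left(L \right)} = 1$
$\left(d + 18 S{\left(s{\left(1,-4 \right)} \right)}\right) - 45055 = \left(- \frac{10}{3} + 18 \cdot 1\right) - 45055 = \left(- \frac{10}{3} + 18\right) - 45055 = \frac{44}{3} - 45055 = - \frac{135121}{3}$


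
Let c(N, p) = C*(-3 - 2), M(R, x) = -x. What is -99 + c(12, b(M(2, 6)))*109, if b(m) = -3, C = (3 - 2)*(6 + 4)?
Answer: -5549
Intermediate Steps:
C = 10 (C = 1*10 = 10)
c(N, p) = -50 (c(N, p) = 10*(-3 - 2) = 10*(-5) = -50)
-99 + c(12, b(M(2, 6)))*109 = -99 - 50*109 = -99 - 5450 = -5549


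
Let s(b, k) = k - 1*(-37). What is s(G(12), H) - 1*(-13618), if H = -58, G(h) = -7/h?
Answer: 13597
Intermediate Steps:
s(b, k) = 37 + k (s(b, k) = k + 37 = 37 + k)
s(G(12), H) - 1*(-13618) = (37 - 58) - 1*(-13618) = -21 + 13618 = 13597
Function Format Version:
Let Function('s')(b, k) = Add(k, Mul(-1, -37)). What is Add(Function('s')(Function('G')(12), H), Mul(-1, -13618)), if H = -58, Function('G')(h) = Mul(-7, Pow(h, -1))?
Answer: 13597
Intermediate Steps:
Function('s')(b, k) = Add(37, k) (Function('s')(b, k) = Add(k, 37) = Add(37, k))
Add(Function('s')(Function('G')(12), H), Mul(-1, -13618)) = Add(Add(37, -58), Mul(-1, -13618)) = Add(-21, 13618) = 13597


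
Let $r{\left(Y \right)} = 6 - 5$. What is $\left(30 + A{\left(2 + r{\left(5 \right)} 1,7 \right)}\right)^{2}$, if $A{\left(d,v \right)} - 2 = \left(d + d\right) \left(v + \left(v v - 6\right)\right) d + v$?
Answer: $881721$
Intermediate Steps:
$r{\left(Y \right)} = 1$ ($r{\left(Y \right)} = 6 - 5 = 1$)
$A{\left(d,v \right)} = 2 + v + 2 d^{2} \left(-6 + v + v^{2}\right)$ ($A{\left(d,v \right)} = 2 + \left(\left(d + d\right) \left(v + \left(v v - 6\right)\right) d + v\right) = 2 + \left(2 d \left(v + \left(v^{2} - 6\right)\right) d + v\right) = 2 + \left(2 d \left(v + \left(-6 + v^{2}\right)\right) d + v\right) = 2 + \left(2 d \left(-6 + v + v^{2}\right) d + v\right) = 2 + \left(2 d^{2} \left(-6 + v + v^{2}\right) + v\right) = 2 + \left(v + 2 d^{2} \left(-6 + v + v^{2}\right)\right) = 2 + v + 2 d^{2} \left(-6 + v + v^{2}\right)$)
$\left(30 + A{\left(2 + r{\left(5 \right)} 1,7 \right)}\right)^{2} = \left(30 + \left(2 + 7 - 12 \left(2 + 1 \cdot 1\right)^{2} + 2 \cdot 7 \left(2 + 1 \cdot 1\right)^{2} + 2 \left(2 + 1 \cdot 1\right)^{2} \cdot 7^{2}\right)\right)^{2} = \left(30 + \left(2 + 7 - 12 \left(2 + 1\right)^{2} + 2 \cdot 7 \left(2 + 1\right)^{2} + 2 \left(2 + 1\right)^{2} \cdot 49\right)\right)^{2} = \left(30 + \left(2 + 7 - 12 \cdot 3^{2} + 2 \cdot 7 \cdot 3^{2} + 2 \cdot 3^{2} \cdot 49\right)\right)^{2} = \left(30 + \left(2 + 7 - 108 + 2 \cdot 7 \cdot 9 + 2 \cdot 9 \cdot 49\right)\right)^{2} = \left(30 + \left(2 + 7 - 108 + 126 + 882\right)\right)^{2} = \left(30 + 909\right)^{2} = 939^{2} = 881721$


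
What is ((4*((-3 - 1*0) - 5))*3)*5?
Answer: -480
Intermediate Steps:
((4*((-3 - 1*0) - 5))*3)*5 = ((4*((-3 + 0) - 5))*3)*5 = ((4*(-3 - 5))*3)*5 = ((4*(-8))*3)*5 = -32*3*5 = -96*5 = -480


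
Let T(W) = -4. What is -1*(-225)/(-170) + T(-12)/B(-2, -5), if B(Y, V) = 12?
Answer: -169/102 ≈ -1.6569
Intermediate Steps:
-1*(-225)/(-170) + T(-12)/B(-2, -5) = -1*(-225)/(-170) - 4/12 = 225*(-1/170) - 4*1/12 = -45/34 - ⅓ = -169/102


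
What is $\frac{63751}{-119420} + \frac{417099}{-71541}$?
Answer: $- \frac{18123590957}{2847808740} \approx -6.364$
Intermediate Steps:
$\frac{63751}{-119420} + \frac{417099}{-71541} = 63751 \left(- \frac{1}{119420}\right) + 417099 \left(- \frac{1}{71541}\right) = - \frac{63751}{119420} - \frac{139033}{23847} = - \frac{18123590957}{2847808740}$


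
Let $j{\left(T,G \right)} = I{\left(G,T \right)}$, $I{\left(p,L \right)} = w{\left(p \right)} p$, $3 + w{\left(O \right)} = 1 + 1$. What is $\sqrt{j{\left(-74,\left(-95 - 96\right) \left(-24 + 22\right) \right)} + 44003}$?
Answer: $\sqrt{43621} \approx 208.86$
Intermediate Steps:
$w{\left(O \right)} = -1$ ($w{\left(O \right)} = -3 + \left(1 + 1\right) = -3 + 2 = -1$)
$I{\left(p,L \right)} = - p$
$j{\left(T,G \right)} = - G$
$\sqrt{j{\left(-74,\left(-95 - 96\right) \left(-24 + 22\right) \right)} + 44003} = \sqrt{- \left(-95 - 96\right) \left(-24 + 22\right) + 44003} = \sqrt{- \left(-95 - 96\right) \left(-2\right) + 44003} = \sqrt{- \left(-191\right) \left(-2\right) + 44003} = \sqrt{\left(-1\right) 382 + 44003} = \sqrt{-382 + 44003} = \sqrt{43621}$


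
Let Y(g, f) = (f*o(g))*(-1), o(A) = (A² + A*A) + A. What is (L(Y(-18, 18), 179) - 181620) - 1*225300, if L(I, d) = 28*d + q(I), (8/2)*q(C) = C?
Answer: -404743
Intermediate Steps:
o(A) = A + 2*A² (o(A) = (A² + A²) + A = 2*A² + A = A + 2*A²)
q(C) = C/4
Y(g, f) = -f*g*(1 + 2*g) (Y(g, f) = (f*(g*(1 + 2*g)))*(-1) = (f*g*(1 + 2*g))*(-1) = -f*g*(1 + 2*g))
L(I, d) = 28*d + I/4
(L(Y(-18, 18), 179) - 181620) - 1*225300 = ((28*179 + (-1*18*(-18)*(1 + 2*(-18)))/4) - 181620) - 1*225300 = ((5012 + (-1*18*(-18)*(1 - 36))/4) - 181620) - 225300 = ((5012 + (-1*18*(-18)*(-35))/4) - 181620) - 225300 = ((5012 + (¼)*(-11340)) - 181620) - 225300 = ((5012 - 2835) - 181620) - 225300 = (2177 - 181620) - 225300 = -179443 - 225300 = -404743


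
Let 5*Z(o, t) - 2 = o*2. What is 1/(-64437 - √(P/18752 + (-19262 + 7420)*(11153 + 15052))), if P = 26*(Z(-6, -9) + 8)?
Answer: -100693552/6973316520771 + 4*I*√47361116796757/6973316520771 ≈ -1.444e-5 + 3.9476e-6*I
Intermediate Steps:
Z(o, t) = ⅖ + 2*o/5 (Z(o, t) = ⅖ + (o*2)/5 = ⅖ + (2*o)/5 = ⅖ + 2*o/5)
P = 156 (P = 26*((⅖ + (⅖)*(-6)) + 8) = 26*((⅖ - 12/5) + 8) = 26*(-2 + 8) = 26*6 = 156)
1/(-64437 - √(P/18752 + (-19262 + 7420)*(11153 + 15052))) = 1/(-64437 - √(156/18752 + (-19262 + 7420)*(11153 + 15052))) = 1/(-64437 - √(156*(1/18752) - 11842*26205)) = 1/(-64437 - √(39/4688 - 310319610)) = 1/(-64437 - √(-1454778331641/4688)) = 1/(-64437 - 3*I*√47361116796757/1172)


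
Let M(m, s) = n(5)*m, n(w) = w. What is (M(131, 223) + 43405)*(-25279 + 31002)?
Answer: 252155380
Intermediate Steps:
M(m, s) = 5*m
(M(131, 223) + 43405)*(-25279 + 31002) = (5*131 + 43405)*(-25279 + 31002) = (655 + 43405)*5723 = 44060*5723 = 252155380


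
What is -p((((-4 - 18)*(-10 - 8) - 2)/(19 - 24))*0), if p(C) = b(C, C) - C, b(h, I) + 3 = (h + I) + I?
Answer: 3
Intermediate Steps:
b(h, I) = -3 + h + 2*I (b(h, I) = -3 + ((h + I) + I) = -3 + ((I + h) + I) = -3 + (h + 2*I) = -3 + h + 2*I)
p(C) = -3 + 2*C (p(C) = (-3 + C + 2*C) - C = (-3 + 3*C) - C = -3 + 2*C)
-p((((-4 - 18)*(-10 - 8) - 2)/(19 - 24))*0) = -(-3 + 2*((((-4 - 18)*(-10 - 8) - 2)/(19 - 24))*0)) = -(-3 + 2*(((-22*(-18) - 2)/(-5))*0)) = -(-3 + 2*(((396 - 2)*(-⅕))*0)) = -(-3 + 2*((394*(-⅕))*0)) = -(-3 + 2*(-394/5*0)) = -(-3 + 2*0) = -(-3 + 0) = -1*(-3) = 3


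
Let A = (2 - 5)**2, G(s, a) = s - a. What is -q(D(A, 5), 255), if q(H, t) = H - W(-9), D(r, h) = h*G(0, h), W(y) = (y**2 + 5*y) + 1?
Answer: 62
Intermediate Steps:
W(y) = 1 + y**2 + 5*y
A = 9 (A = (-3)**2 = 9)
D(r, h) = -h**2 (D(r, h) = h*(0 - h) = h*(-h) = -h**2)
q(H, t) = -37 + H (q(H, t) = H - (1 + (-9)**2 + 5*(-9)) = H - (1 + 81 - 45) = H - 1*37 = H - 37 = -37 + H)
-q(D(A, 5), 255) = -(-37 - 1*5**2) = -(-37 - 1*25) = -(-37 - 25) = -1*(-62) = 62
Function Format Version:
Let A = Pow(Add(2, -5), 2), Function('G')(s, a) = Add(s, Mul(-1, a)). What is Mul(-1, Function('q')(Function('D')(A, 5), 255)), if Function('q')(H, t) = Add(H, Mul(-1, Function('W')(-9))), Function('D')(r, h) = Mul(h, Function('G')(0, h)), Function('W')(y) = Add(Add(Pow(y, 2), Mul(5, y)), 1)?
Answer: 62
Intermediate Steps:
Function('W')(y) = Add(1, Pow(y, 2), Mul(5, y))
A = 9 (A = Pow(-3, 2) = 9)
Function('D')(r, h) = Mul(-1, Pow(h, 2)) (Function('D')(r, h) = Mul(h, Add(0, Mul(-1, h))) = Mul(h, Mul(-1, h)) = Mul(-1, Pow(h, 2)))
Function('q')(H, t) = Add(-37, H) (Function('q')(H, t) = Add(H, Mul(-1, Add(1, Pow(-9, 2), Mul(5, -9)))) = Add(H, Mul(-1, Add(1, 81, -45))) = Add(H, Mul(-1, 37)) = Add(H, -37) = Add(-37, H))
Mul(-1, Function('q')(Function('D')(A, 5), 255)) = Mul(-1, Add(-37, Mul(-1, Pow(5, 2)))) = Mul(-1, Add(-37, Mul(-1, 25))) = Mul(-1, Add(-37, -25)) = Mul(-1, -62) = 62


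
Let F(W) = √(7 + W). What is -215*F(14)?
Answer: -215*√21 ≈ -985.25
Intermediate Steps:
-215*F(14) = -215*√(7 + 14) = -215*√21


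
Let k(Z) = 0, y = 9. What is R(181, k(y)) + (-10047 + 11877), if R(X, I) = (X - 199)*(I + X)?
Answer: -1428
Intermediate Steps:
R(X, I) = (-199 + X)*(I + X)
R(181, k(y)) + (-10047 + 11877) = (181² - 199*0 - 199*181 + 0*181) + (-10047 + 11877) = (32761 + 0 - 36019 + 0) + 1830 = -3258 + 1830 = -1428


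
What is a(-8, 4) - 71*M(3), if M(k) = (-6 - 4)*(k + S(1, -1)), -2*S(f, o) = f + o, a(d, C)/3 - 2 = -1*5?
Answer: 2121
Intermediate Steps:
a(d, C) = -9 (a(d, C) = 6 + 3*(-1*5) = 6 + 3*(-5) = 6 - 15 = -9)
S(f, o) = -f/2 - o/2 (S(f, o) = -(f + o)/2 = -f/2 - o/2)
M(k) = -10*k (M(k) = (-6 - 4)*(k + (-½*1 - ½*(-1))) = -10*(k + (-½ + ½)) = -10*(k + 0) = -10*k)
a(-8, 4) - 71*M(3) = -9 - (-710)*3 = -9 - 71*(-30) = -9 + 2130 = 2121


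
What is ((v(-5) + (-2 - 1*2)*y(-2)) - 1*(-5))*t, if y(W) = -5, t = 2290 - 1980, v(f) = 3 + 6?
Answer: 10540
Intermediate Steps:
v(f) = 9
t = 310
((v(-5) + (-2 - 1*2)*y(-2)) - 1*(-5))*t = ((9 + (-2 - 1*2)*(-5)) - 1*(-5))*310 = ((9 + (-2 - 2)*(-5)) + 5)*310 = ((9 - 4*(-5)) + 5)*310 = ((9 + 20) + 5)*310 = (29 + 5)*310 = 34*310 = 10540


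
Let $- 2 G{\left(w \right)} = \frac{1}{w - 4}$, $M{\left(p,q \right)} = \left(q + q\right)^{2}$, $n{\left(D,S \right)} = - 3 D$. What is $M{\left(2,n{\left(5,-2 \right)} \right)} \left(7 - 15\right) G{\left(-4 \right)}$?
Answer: $-450$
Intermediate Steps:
$M{\left(p,q \right)} = 4 q^{2}$ ($M{\left(p,q \right)} = \left(2 q\right)^{2} = 4 q^{2}$)
$G{\left(w \right)} = - \frac{1}{2 \left(-4 + w\right)}$ ($G{\left(w \right)} = - \frac{1}{2 \left(w - 4\right)} = - \frac{1}{2 \left(-4 + w\right)}$)
$M{\left(2,n{\left(5,-2 \right)} \right)} \left(7 - 15\right) G{\left(-4 \right)} = 4 \left(\left(-3\right) 5\right)^{2} \left(7 - 15\right) \left(- \frac{1}{-8 + 2 \left(-4\right)}\right) = 4 \left(-15\right)^{2} \left(-8\right) \left(- \frac{1}{-8 - 8}\right) = 4 \cdot 225 \left(-8\right) \left(- \frac{1}{-16}\right) = 900 \left(-8\right) \left(\left(-1\right) \left(- \frac{1}{16}\right)\right) = \left(-7200\right) \frac{1}{16} = -450$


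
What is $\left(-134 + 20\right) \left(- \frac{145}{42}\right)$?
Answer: $\frac{2755}{7} \approx 393.57$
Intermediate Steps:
$\left(-134 + 20\right) \left(- \frac{145}{42}\right) = - 114 \left(\left(-145\right) \frac{1}{42}\right) = \left(-114\right) \left(- \frac{145}{42}\right) = \frac{2755}{7}$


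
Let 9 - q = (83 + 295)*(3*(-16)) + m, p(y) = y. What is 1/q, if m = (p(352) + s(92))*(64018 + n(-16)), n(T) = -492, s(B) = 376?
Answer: -1/46228775 ≈ -2.1632e-8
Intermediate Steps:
m = 46246928 (m = (352 + 376)*(64018 - 492) = 728*63526 = 46246928)
q = -46228775 (q = 9 - ((83 + 295)*(3*(-16)) + 46246928) = 9 - (378*(-48) + 46246928) = 9 - (-18144 + 46246928) = 9 - 1*46228784 = 9 - 46228784 = -46228775)
1/q = 1/(-46228775) = -1/46228775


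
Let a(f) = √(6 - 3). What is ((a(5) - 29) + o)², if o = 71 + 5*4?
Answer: (62 + √3)² ≈ 4061.8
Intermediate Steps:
a(f) = √3
o = 91 (o = 71 + 20 = 91)
((a(5) - 29) + o)² = ((√3 - 29) + 91)² = ((-29 + √3) + 91)² = (62 + √3)²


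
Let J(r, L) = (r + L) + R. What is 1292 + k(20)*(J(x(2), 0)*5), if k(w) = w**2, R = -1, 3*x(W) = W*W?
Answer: 5876/3 ≈ 1958.7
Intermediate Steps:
x(W) = W**2/3 (x(W) = (W*W)/3 = W**2/3)
J(r, L) = -1 + L + r (J(r, L) = (r + L) - 1 = (L + r) - 1 = -1 + L + r)
1292 + k(20)*(J(x(2), 0)*5) = 1292 + 20**2*((-1 + 0 + (1/3)*2**2)*5) = 1292 + 400*((-1 + 0 + (1/3)*4)*5) = 1292 + 400*((-1 + 0 + 4/3)*5) = 1292 + 400*((1/3)*5) = 1292 + 400*(5/3) = 1292 + 2000/3 = 5876/3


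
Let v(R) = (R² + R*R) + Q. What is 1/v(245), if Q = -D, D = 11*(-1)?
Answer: 1/120061 ≈ 8.3291e-6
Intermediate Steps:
D = -11
Q = 11 (Q = -1*(-11) = 11)
v(R) = 11 + 2*R² (v(R) = (R² + R*R) + 11 = (R² + R²) + 11 = 2*R² + 11 = 11 + 2*R²)
1/v(245) = 1/(11 + 2*245²) = 1/(11 + 2*60025) = 1/(11 + 120050) = 1/120061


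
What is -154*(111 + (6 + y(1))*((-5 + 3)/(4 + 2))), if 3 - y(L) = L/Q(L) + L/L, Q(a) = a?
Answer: -50204/3 ≈ -16735.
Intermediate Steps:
y(L) = 1 (y(L) = 3 - (L/L + L/L) = 3 - (1 + 1) = 3 - 1*2 = 3 - 2 = 1)
-154*(111 + (6 + y(1))*((-5 + 3)/(4 + 2))) = -154*(111 + (6 + 1)*((-5 + 3)/(4 + 2))) = -154*(111 + 7*(-2/6)) = -154*(111 + 7*(-2*1/6)) = -154*(111 + 7*(-1/3)) = -154*(111 - 7/3) = -154*326/3 = -50204/3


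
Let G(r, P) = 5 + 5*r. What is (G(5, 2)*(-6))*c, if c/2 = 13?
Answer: -4680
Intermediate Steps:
c = 26 (c = 2*13 = 26)
(G(5, 2)*(-6))*c = ((5 + 5*5)*(-6))*26 = ((5 + 25)*(-6))*26 = (30*(-6))*26 = -180*26 = -4680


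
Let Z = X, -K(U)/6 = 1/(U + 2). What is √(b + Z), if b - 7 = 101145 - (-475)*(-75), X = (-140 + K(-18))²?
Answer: √5441417/8 ≈ 291.59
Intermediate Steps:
K(U) = -6/(2 + U) (K(U) = -6/(U + 2) = -6/(2 + U))
X = 1247689/64 (X = (-140 - 6/(2 - 18))² = (-140 - 6/(-16))² = (-140 - 6*(-1/16))² = (-140 + 3/8)² = (-1117/8)² = 1247689/64 ≈ 19495.)
b = 65527 (b = 7 + (101145 - (-475)*(-75)) = 7 + (101145 - 1*35625) = 7 + (101145 - 35625) = 7 + 65520 = 65527)
Z = 1247689/64 ≈ 19495.
√(b + Z) = √(65527 + 1247689/64) = √(5441417/64) = √5441417/8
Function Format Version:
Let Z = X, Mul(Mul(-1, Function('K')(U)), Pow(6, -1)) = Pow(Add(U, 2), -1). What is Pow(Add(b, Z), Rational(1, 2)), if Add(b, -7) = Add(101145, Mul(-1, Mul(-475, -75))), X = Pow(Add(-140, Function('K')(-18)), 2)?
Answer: Mul(Rational(1, 8), Pow(5441417, Rational(1, 2))) ≈ 291.59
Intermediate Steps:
Function('K')(U) = Mul(-6, Pow(Add(2, U), -1)) (Function('K')(U) = Mul(-6, Pow(Add(U, 2), -1)) = Mul(-6, Pow(Add(2, U), -1)))
X = Rational(1247689, 64) (X = Pow(Add(-140, Mul(-6, Pow(Add(2, -18), -1))), 2) = Pow(Add(-140, Mul(-6, Pow(-16, -1))), 2) = Pow(Add(-140, Mul(-6, Rational(-1, 16))), 2) = Pow(Add(-140, Rational(3, 8)), 2) = Pow(Rational(-1117, 8), 2) = Rational(1247689, 64) ≈ 19495.)
b = 65527 (b = Add(7, Add(101145, Mul(-1, Mul(-475, -75)))) = Add(7, Add(101145, Mul(-1, 35625))) = Add(7, Add(101145, -35625)) = Add(7, 65520) = 65527)
Z = Rational(1247689, 64) ≈ 19495.
Pow(Add(b, Z), Rational(1, 2)) = Pow(Add(65527, Rational(1247689, 64)), Rational(1, 2)) = Pow(Rational(5441417, 64), Rational(1, 2)) = Mul(Rational(1, 8), Pow(5441417, Rational(1, 2)))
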